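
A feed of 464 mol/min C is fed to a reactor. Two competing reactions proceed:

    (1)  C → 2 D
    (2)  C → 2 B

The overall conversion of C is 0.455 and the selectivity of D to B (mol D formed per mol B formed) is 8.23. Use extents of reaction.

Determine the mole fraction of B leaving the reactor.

0.0678

Conversion of C: C consumed = 0.455 × 464 = 211.1 mol/min = 1ξ₁ + 1ξ₂.
Selectivity: 2ξ₁ / (2ξ₂) = 8.23 → ξ₁ = 8.23 ξ₂.
Substitute: (1·8.23 + 1) ξ₂ = 211.1 → ξ₂ = 22.87 mol/min, ξ₁ = 188.2 mol/min.
Outlet amounts (n = n₀ + Σ ν·ξ):
  C: 464 − 1(188.2) − 1(22.87) = 252.9
  D: 0 + 2(188.2) = 376.5
  B: 0 + 2(22.87) = 45.75
Total out = 675.1 mol/min; y_B = 45.75 / 675.1 = 0.06776.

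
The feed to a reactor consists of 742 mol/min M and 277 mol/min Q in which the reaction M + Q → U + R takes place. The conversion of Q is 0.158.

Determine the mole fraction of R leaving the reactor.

Q reacted = 0.158 × 277 = 43.77 mol/min; ν_Q = −1, so ξ = 43.77/1 = 43.77 mol/min.
Outlet amounts (n = n₀ + ν ξ):
  M: 742 − 1(43.77) = 698.2
  Q: 277 − 1(43.77) = 233.2
  U: 0 + 1(43.77) = 43.77
  R: 0 + 1(43.77) = 43.77
Total out = 1019 mol/min; y_R = 43.77 / 1019 = 0.04295.

0.0429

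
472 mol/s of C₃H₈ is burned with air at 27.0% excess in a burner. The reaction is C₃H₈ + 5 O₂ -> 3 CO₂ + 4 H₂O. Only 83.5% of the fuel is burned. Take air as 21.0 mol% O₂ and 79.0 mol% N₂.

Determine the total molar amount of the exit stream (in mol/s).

Stoichiometric O₂ = 5 × 472 = 2360 mol/s; O₂ fed = 2360 × 1.270 = 2997 mol/s.
N₂ fed = 2997 × 79/21 = 11280 mol/s.
Fuel reacted = 0.835 × 472 → ξ = 394.1 mol/s.
Outlet (n = n₀ + ν ξ):
  C₃H₈: 472 − 1(394.1) = 77.88
  O₂: 2997 − 5(394.1) = 1027
  N₂: 11280 (inert)
  CO₂: 0 + 3(394.1) = 1182
  H₂O: 0 + 4(394.1) = 1576
Total out = 77.88 + 1027 + 11280 + 1182 + 1576 = 15140 mol/s.

15100 mol/s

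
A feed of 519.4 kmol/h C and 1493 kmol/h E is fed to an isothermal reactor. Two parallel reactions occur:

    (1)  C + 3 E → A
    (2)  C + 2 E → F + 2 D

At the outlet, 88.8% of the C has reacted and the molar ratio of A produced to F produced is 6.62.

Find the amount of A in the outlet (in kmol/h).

Conversion of C: C consumed = 0.888 × 519.4 = 461.2 kmol/h = 1ξ₁ + 1ξ₂.
Selectivity: 1ξ₁ / (1ξ₂) = 6.62 → ξ₁ = 6.62 ξ₂.
Substitute: (1·6.62 + 1) ξ₂ = 461.2 → ξ₂ = 60.53 kmol/h, ξ₁ = 400.7 kmol/h.
Outlet amounts (n = n₀ + Σ ν·ξ):
  C: 519.4 − 1(400.7) − 1(60.53) = 58.17
  E: 1493 − 3(400.7) − 2(60.53) = 169.8
  A: 0 + 1(400.7) = 400.7
  F: 0 + 1(60.53) = 60.53
  D: 0 + 2(60.53) = 121.1

401 kmol/h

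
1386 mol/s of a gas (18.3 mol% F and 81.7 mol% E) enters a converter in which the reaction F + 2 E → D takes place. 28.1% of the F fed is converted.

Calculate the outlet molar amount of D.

71.3 mol/s

F reacted = 0.281 × 253.6 = 71.27 mol/s; ν_F = −1, so ξ = 71.27/1 = 71.27 mol/s.
Outlet amounts (n = n₀ + ν ξ):
  F: 253.6 − 1(71.27) = 182.4
  E: 1132 − 2(71.27) = 989.8
  D: 0 + 1(71.27) = 71.27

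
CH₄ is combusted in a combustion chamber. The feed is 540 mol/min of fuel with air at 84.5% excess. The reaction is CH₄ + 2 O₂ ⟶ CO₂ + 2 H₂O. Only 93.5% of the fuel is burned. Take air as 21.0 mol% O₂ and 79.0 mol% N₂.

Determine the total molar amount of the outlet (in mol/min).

Stoichiometric O₂ = 2 × 540 = 1080 mol/min; O₂ fed = 1080 × 1.845 = 1993 mol/min.
N₂ fed = 1993 × 79/21 = 7496 mol/min.
Fuel reacted = 0.935 × 540 → ξ = 504.9 mol/min.
Outlet (n = n₀ + ν ξ):
  CH₄: 540 − 1(504.9) = 35.1
  O₂: 1993 − 2(504.9) = 982.8
  N₂: 7496 (inert)
  CO₂: 0 + 1(504.9) = 504.9
  H₂O: 0 + 2(504.9) = 1010
Total out = 35.1 + 982.8 + 7496 + 504.9 + 1010 = 10030 mol/min.

10000 mol/min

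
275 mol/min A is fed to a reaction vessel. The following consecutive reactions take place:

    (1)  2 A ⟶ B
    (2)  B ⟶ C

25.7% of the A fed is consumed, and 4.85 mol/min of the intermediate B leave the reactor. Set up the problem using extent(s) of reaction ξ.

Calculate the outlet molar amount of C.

30.5 mol/min

Conversion of A: A consumed = 2ξ₁ = 0.257 × 275 → ξ₁ = 35.34 mol/min.
B balance: n_B = 0 + 1ξ₁ − 1ξ₂ = 4.85 → ξ₂ = (1·35.34 − 4.85)/1 = 30.49 mol/min.
Outlet amounts (n = n₀ + Σ ν·ξ):
  A: 275 − 2(35.34) = 204.3
  B: 0 + 1(35.34) − 1(30.49) = 4.85
  C: 0 + 1(30.49) = 30.49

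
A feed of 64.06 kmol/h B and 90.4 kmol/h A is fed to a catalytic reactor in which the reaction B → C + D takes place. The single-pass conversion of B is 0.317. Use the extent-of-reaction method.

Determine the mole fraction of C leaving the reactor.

B reacted = 0.317 × 64.06 = 20.31 kmol/h; ν_B = −1, so ξ = 20.31/1 = 20.31 kmol/h.
Outlet amounts (n = n₀ + ν ξ):
  B: 64.06 − 1(20.31) = 43.75
  C: 0 + 1(20.31) = 20.31
  D: 0 + 1(20.31) = 20.31
  A: 90.4 (inert)
Total out = 174.8 kmol/h; y_C = 20.31 / 174.8 = 0.1162.

0.116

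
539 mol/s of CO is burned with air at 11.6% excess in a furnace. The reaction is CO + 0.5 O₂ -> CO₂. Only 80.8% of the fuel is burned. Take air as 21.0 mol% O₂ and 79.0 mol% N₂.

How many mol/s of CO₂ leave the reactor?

436 mol/s

Stoichiometric O₂ = 0.5 × 539 = 269.5 mol/s; O₂ fed = 269.5 × 1.116 = 300.8 mol/s.
N₂ fed = 300.8 × 79/21 = 1131 mol/s.
Fuel reacted = 0.808 × 539 → ξ = 435.5 mol/s.
Outlet (n = n₀ + ν ξ):
  CO: 539 − 1(435.5) = 103.5
  O₂: 300.8 − 0.5(435.5) = 83.01
  N₂: 1131 (inert)
  CO₂: 0 + 1(435.5) = 435.5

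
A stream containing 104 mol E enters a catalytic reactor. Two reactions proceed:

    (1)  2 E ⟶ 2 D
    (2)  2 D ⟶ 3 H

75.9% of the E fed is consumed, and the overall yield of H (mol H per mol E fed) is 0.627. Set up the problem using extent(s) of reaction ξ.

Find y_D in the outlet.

Conversion of E: E consumed = 2ξ₁ = 0.759 × 104 → ξ₁ = 39.47 mol.
Yield of H: 3ξ₂ / 104 = 0.627 → ξ₂ = 21.74 mol.
Outlet amounts (n = n₀ + Σ ν·ξ):
  E: 104 − 2(39.47) = 25.06
  D: 0 + 2(39.47) − 2(21.74) = 35.46
  H: 0 + 3(21.74) = 65.21
Total out = 125.7 mol; y_D = 35.46 / 125.7 = 0.2821.

0.282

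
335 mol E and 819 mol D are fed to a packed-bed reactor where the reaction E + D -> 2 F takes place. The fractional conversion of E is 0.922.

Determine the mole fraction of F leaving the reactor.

E reacted = 0.922 × 335 = 308.9 mol; ν_E = −1, so ξ = 308.9/1 = 308.9 mol.
Outlet amounts (n = n₀ + ν ξ):
  E: 335 − 1(308.9) = 26.13
  D: 819 − 1(308.9) = 510.1
  F: 0 + 2(308.9) = 617.7
Total out = 1154 mol; y_F = 617.7 / 1154 = 0.5353.

0.535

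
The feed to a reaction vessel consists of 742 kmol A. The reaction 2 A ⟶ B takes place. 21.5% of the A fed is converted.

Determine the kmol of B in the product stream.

79.8 kmol

A reacted = 0.215 × 742 = 159.5 kmol; ν_A = −2, so ξ = 159.5/2 = 79.77 kmol.
Outlet amounts (n = n₀ + ν ξ):
  A: 742 − 2(79.77) = 582.5
  B: 0 + 1(79.77) = 79.77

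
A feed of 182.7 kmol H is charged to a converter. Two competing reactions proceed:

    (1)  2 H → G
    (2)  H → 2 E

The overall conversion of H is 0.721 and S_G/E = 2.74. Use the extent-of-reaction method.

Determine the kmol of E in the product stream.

22 kmol

Conversion of H: H consumed = 0.721 × 182.7 = 131.7 kmol = 2ξ₁ + 1ξ₂.
Selectivity: 1ξ₁ / (2ξ₂) = 2.74 → ξ₁ = 5.48 ξ₂.
Substitute: (2·5.48 + 1) ξ₂ = 131.7 → ξ₂ = 11.01 kmol, ξ₁ = 60.36 kmol.
Outlet amounts (n = n₀ + Σ ν·ξ):
  H: 182.7 − 2(60.36) − 1(11.01) = 50.97
  G: 0 + 1(60.36) = 60.36
  E: 0 + 2(11.01) = 22.03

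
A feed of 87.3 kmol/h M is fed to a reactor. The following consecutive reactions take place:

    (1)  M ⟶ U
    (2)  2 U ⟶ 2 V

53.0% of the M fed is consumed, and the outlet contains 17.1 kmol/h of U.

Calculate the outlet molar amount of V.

29.2 kmol/h

Conversion of M: M consumed = 1ξ₁ = 0.53 × 87.3 → ξ₁ = 46.27 kmol/h.
U balance: n_U = 0 + 1ξ₁ − 2ξ₂ = 17.1 → ξ₂ = (1·46.27 − 17.1)/2 = 14.58 kmol/h.
Outlet amounts (n = n₀ + Σ ν·ξ):
  M: 87.3 − 1(46.27) = 41.03
  U: 0 + 1(46.27) − 2(14.58) = 17.1
  V: 0 + 2(14.58) = 29.17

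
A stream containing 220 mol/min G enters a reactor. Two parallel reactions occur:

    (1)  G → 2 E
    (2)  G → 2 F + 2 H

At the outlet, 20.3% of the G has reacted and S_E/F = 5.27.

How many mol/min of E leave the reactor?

Conversion of G: G consumed = 0.203 × 220 = 44.66 mol/min = 1ξ₁ + 1ξ₂.
Selectivity: 2ξ₁ / (2ξ₂) = 5.27 → ξ₁ = 5.27 ξ₂.
Substitute: (1·5.27 + 1) ξ₂ = 44.66 → ξ₂ = 7.123 mol/min, ξ₁ = 37.54 mol/min.
Outlet amounts (n = n₀ + Σ ν·ξ):
  G: 220 − 1(37.54) − 1(7.123) = 175.3
  E: 0 + 2(37.54) = 75.07
  F: 0 + 2(7.123) = 14.25
  H: 0 + 2(7.123) = 14.25

75.1 mol/min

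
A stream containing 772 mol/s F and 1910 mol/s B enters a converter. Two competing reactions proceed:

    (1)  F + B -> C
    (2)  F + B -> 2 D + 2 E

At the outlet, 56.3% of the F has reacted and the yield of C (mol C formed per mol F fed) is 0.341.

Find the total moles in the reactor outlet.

2760 mol/s

Yield of C: 1ξ₁ / 772 = 0.341 → ξ₁ = 263.3 mol/s.
Conversion of F: 1ξ₁ + 1ξ₂ = 0.563 × 772 = 434.6 → ξ₂ = 171.4 mol/s.
Outlet amounts (n = n₀ + Σ ν·ξ):
  F: 772 − 1(263.3) − 1(171.4) = 337.4
  B: 1910 − 1(263.3) − 1(171.4) = 1475
  C: 0 + 1(263.3) = 263.3
  D: 0 + 2(171.4) = 342.8
  E: 0 + 2(171.4) = 342.8
Total out = 337.4 + 1475 + 263.3 + 342.8 + 342.8 = 2762 mol/s.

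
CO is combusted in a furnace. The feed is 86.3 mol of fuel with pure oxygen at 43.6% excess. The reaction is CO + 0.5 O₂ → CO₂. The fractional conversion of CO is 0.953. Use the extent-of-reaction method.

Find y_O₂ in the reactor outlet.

0.195

Stoichiometric O₂ = 0.5 × 86.3 = 43.15 mol; O₂ fed = 43.15 × 1.436 = 61.96 mol.
Fuel reacted = 0.953 × 86.3 → ξ = 82.24 mol.
Outlet (n = n₀ + ν ξ):
  CO: 86.3 − 1(82.24) = 4.056
  O₂: 61.96 − 0.5(82.24) = 20.84
  CO₂: 0 + 1(82.24) = 82.24
Total out = 107.1 mol; y_O₂ = 20.84 / 107.1 = 0.1945.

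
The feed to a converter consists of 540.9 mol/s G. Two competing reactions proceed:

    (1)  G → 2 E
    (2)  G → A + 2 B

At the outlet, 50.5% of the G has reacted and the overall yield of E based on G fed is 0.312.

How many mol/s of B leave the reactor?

Yield of E: 2ξ₁ / 540.9 = 0.312 → ξ₁ = 84.38 mol/s.
Conversion of G: 1ξ₁ + 1ξ₂ = 0.505 × 540.9 = 273.2 → ξ₂ = 188.8 mol/s.
Outlet amounts (n = n₀ + Σ ν·ξ):
  G: 540.9 − 1(84.38) − 1(188.8) = 267.7
  E: 0 + 2(84.38) = 168.8
  A: 0 + 1(188.8) = 188.8
  B: 0 + 2(188.8) = 377.5

378 mol/s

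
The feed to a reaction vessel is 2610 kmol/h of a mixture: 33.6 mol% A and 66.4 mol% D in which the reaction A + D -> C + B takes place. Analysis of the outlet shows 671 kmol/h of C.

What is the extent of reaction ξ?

ξ = 671 kmol/h

For C: n = n₀ + 1ξ → 671 = 0 + 1ξ, giving ξ = 671 kmol/h.
Outlet amounts (n = n₀ + ν ξ):
  A: 877 − 1(671) = 206
  D: 1733 − 1(671) = 1062
  C: 0 + 1(671) = 671
  B: 0 + 1(671) = 671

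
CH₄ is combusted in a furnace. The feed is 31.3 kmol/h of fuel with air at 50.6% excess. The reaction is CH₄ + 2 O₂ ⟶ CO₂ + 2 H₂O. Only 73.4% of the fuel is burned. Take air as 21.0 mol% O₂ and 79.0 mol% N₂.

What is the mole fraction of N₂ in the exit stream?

Stoichiometric O₂ = 2 × 31.3 = 62.6 kmol/h; O₂ fed = 62.6 × 1.506 = 94.28 kmol/h.
N₂ fed = 94.28 × 79/21 = 354.7 kmol/h.
Fuel reacted = 0.734 × 31.3 → ξ = 22.97 kmol/h.
Outlet (n = n₀ + ν ξ):
  CH₄: 31.3 − 1(22.97) = 8.326
  O₂: 94.28 − 2(22.97) = 48.33
  N₂: 354.7 (inert)
  CO₂: 0 + 1(22.97) = 22.97
  H₂O: 0 + 2(22.97) = 45.95
Total out = 480.2 kmol/h; y_N₂ = 354.7 / 480.2 = 0.7385.

0.739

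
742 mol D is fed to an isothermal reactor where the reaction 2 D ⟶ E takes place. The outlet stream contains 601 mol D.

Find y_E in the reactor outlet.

0.105

For D: n = n₀ − 2ξ → 601 = 742 − 2ξ, giving ξ = 70.5 mol.
Outlet amounts (n = n₀ + ν ξ):
  D: 742 − 2(70.5) = 601
  E: 0 + 1(70.5) = 70.5
Total out = 671.5 mol; y_E = 70.5 / 671.5 = 0.105.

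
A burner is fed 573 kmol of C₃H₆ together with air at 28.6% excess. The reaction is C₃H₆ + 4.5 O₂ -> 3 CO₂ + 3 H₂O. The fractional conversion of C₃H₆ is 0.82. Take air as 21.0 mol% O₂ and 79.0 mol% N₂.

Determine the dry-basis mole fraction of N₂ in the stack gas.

0.821

Stoichiometric O₂ = 4.5 × 573 = 2578 kmol; O₂ fed = 2578 × 1.286 = 3316 kmol.
N₂ fed = 3316 × 79/21 = 12470 kmol.
Fuel reacted = 0.82 × 573 → ξ = 469.9 kmol.
Outlet (n = n₀ + ν ξ):
  C₃H₆: 573 − 1(469.9) = 103.1
  O₂: 3316 − 4.5(469.9) = 1202
  N₂: 12470 (inert)
  CO₂: 0 + 3(469.9) = 1410
  H₂O: 0 + 3(469.9) = 1410
Dry total = 15190 kmol; y_N₂ (dry) = 12470 / 15190 = 0.8213.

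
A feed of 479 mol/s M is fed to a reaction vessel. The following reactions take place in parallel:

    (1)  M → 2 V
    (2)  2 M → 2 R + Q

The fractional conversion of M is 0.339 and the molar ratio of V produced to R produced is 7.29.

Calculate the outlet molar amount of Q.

17.5 mol/s

Conversion of M: M consumed = 0.339 × 479 = 162.4 mol/s = 1ξ₁ + 2ξ₂.
Selectivity: 2ξ₁ / (2ξ₂) = 7.29 → ξ₁ = 7.29 ξ₂.
Substitute: (1·7.29 + 2) ξ₂ = 162.4 → ξ₂ = 17.48 mol/s, ξ₁ = 127.4 mol/s.
Outlet amounts (n = n₀ + Σ ν·ξ):
  M: 479 − 1(127.4) − 2(17.48) = 316.6
  V: 0 + 2(127.4) = 254.8
  R: 0 + 2(17.48) = 34.96
  Q: 0 + 1(17.48) = 17.48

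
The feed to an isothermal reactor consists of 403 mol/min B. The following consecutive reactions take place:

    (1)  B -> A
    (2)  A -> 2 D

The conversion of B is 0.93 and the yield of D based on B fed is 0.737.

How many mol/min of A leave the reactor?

226 mol/min

Conversion of B: B consumed = 1ξ₁ = 0.93 × 403 → ξ₁ = 374.8 mol/min.
Yield of D: 2ξ₂ / 403 = 0.737 → ξ₂ = 148.5 mol/min.
Outlet amounts (n = n₀ + Σ ν·ξ):
  B: 403 − 1(374.8) = 28.21
  A: 0 + 1(374.8) − 1(148.5) = 226.3
  D: 0 + 2(148.5) = 297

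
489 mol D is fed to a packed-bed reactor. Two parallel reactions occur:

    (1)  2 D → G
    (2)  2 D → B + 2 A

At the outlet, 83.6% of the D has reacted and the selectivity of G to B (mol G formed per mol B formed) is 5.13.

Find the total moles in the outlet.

Conversion of D: D consumed = 0.836 × 489 = 408.8 mol = 2ξ₁ + 2ξ₂.
Selectivity: 1ξ₁ / (1ξ₂) = 5.13 → ξ₁ = 5.13 ξ₂.
Substitute: (2·5.13 + 2) ξ₂ = 408.8 → ξ₂ = 33.34 mol, ξ₁ = 171.1 mol.
Outlet amounts (n = n₀ + Σ ν·ξ):
  D: 489 − 2(171.1) − 2(33.34) = 80.2
  G: 0 + 1(171.1) = 171.1
  B: 0 + 1(33.34) = 33.34
  A: 0 + 2(33.34) = 66.69
Total out = 80.2 + 171.1 + 33.34 + 66.69 = 351.3 mol.

351 mol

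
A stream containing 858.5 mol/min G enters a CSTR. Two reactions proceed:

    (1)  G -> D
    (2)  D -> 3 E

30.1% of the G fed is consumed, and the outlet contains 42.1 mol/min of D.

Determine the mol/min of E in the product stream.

Conversion of G: G consumed = 1ξ₁ = 0.301 × 858.5 → ξ₁ = 258.4 mol/min.
D balance: n_D = 0 + 1ξ₁ − 1ξ₂ = 42.1 → ξ₂ = (1·258.4 − 42.1)/1 = 216.3 mol/min.
Outlet amounts (n = n₀ + Σ ν·ξ):
  G: 858.5 − 1(258.4) = 600.1
  D: 0 + 1(258.4) − 1(216.3) = 42.1
  E: 0 + 3(216.3) = 648.9

649 mol/min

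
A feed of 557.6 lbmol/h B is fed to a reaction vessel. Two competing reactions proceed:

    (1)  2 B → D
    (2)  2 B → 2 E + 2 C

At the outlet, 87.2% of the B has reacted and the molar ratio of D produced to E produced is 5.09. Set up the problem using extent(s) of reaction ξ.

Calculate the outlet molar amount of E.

43.5 lbmol/h

Conversion of B: B consumed = 0.872 × 557.6 = 486.2 lbmol/h = 2ξ₁ + 2ξ₂.
Selectivity: 1ξ₁ / (2ξ₂) = 5.09 → ξ₁ = 10.18 ξ₂.
Substitute: (2·10.18 + 2) ξ₂ = 486.2 → ξ₂ = 21.75 lbmol/h, ξ₁ = 221.4 lbmol/h.
Outlet amounts (n = n₀ + Σ ν·ξ):
  B: 557.6 − 2(221.4) − 2(21.75) = 71.37
  D: 0 + 1(221.4) = 221.4
  E: 0 + 2(21.75) = 43.49
  C: 0 + 2(21.75) = 43.49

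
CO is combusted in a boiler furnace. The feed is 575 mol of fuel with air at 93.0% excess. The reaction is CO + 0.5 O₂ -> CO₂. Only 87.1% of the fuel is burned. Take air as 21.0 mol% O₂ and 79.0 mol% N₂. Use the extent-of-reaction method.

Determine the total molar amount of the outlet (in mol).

Stoichiometric O₂ = 0.5 × 575 = 287.5 mol; O₂ fed = 287.5 × 1.930 = 554.9 mol.
N₂ fed = 554.9 × 79/21 = 2087 mol.
Fuel reacted = 0.871 × 575 → ξ = 500.8 mol.
Outlet (n = n₀ + ν ξ):
  CO: 575 − 1(500.8) = 74.18
  O₂: 554.9 − 0.5(500.8) = 304.5
  N₂: 2087 (inert)
  CO₂: 0 + 1(500.8) = 500.8
Total out = 74.18 + 304.5 + 2087 + 500.8 = 2967 mol.

2970 mol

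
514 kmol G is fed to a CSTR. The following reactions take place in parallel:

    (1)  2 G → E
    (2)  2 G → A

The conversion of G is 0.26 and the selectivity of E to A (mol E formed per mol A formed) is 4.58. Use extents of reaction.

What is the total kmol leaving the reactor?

447 kmol

Conversion of G: G consumed = 0.26 × 514 = 133.6 kmol = 2ξ₁ + 2ξ₂.
Selectivity: 1ξ₁ / (1ξ₂) = 4.58 → ξ₁ = 4.58 ξ₂.
Substitute: (2·4.58 + 2) ξ₂ = 133.6 → ξ₂ = 11.97 kmol, ξ₁ = 54.85 kmol.
Outlet amounts (n = n₀ + Σ ν·ξ):
  G: 514 − 2(54.85) − 2(11.97) = 380.4
  E: 0 + 1(54.85) = 54.85
  A: 0 + 1(11.97) = 11.97
Total out = 380.4 + 54.85 + 11.97 = 447.2 kmol.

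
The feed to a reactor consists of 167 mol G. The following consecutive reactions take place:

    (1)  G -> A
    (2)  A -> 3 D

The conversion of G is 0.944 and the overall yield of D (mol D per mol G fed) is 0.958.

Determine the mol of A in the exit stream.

104 mol

Conversion of G: G consumed = 1ξ₁ = 0.944 × 167 → ξ₁ = 157.6 mol.
Yield of D: 3ξ₂ / 167 = 0.958 → ξ₂ = 53.33 mol.
Outlet amounts (n = n₀ + Σ ν·ξ):
  G: 167 − 1(157.6) = 9.352
  A: 0 + 1(157.6) − 1(53.33) = 104.3
  D: 0 + 3(53.33) = 160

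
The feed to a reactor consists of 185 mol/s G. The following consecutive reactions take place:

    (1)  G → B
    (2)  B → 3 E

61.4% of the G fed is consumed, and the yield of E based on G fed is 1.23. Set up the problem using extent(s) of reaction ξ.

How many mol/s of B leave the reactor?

Conversion of G: G consumed = 1ξ₁ = 0.614 × 185 → ξ₁ = 113.6 mol/s.
Yield of E: 3ξ₂ / 185 = 1.23 → ξ₂ = 75.85 mol/s.
Outlet amounts (n = n₀ + Σ ν·ξ):
  G: 185 − 1(113.6) = 71.41
  B: 0 + 1(113.6) − 1(75.85) = 37.74
  E: 0 + 3(75.85) = 227.5

37.7 mol/s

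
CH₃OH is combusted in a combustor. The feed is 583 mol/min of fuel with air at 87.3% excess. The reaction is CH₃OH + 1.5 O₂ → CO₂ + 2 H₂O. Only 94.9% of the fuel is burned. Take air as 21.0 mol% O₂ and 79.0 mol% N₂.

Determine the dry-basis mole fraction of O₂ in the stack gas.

Stoichiometric O₂ = 1.5 × 583 = 874.5 mol/min; O₂ fed = 874.5 × 1.873 = 1638 mol/min.
N₂ fed = 1638 × 79/21 = 6162 mol/min.
Fuel reacted = 0.949 × 583 → ξ = 553.3 mol/min.
Outlet (n = n₀ + ν ξ):
  CH₃OH: 583 − 1(553.3) = 29.73
  O₂: 1638 − 1.5(553.3) = 808
  N₂: 6162 (inert)
  CO₂: 0 + 1(553.3) = 553.3
  H₂O: 0 + 2(553.3) = 1107
Dry total = 7553 mol/min; y_O₂ (dry) = 808 / 7553 = 0.107.

0.107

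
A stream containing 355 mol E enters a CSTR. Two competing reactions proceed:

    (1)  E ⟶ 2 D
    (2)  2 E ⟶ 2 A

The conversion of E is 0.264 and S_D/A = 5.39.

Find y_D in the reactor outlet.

0.323

Conversion of E: E consumed = 0.264 × 355 = 93.72 mol = 1ξ₁ + 2ξ₂.
Selectivity: 2ξ₁ / (2ξ₂) = 5.39 → ξ₁ = 5.39 ξ₂.
Substitute: (1·5.39 + 2) ξ₂ = 93.72 → ξ₂ = 12.68 mol, ξ₁ = 68.36 mol.
Outlet amounts (n = n₀ + Σ ν·ξ):
  E: 355 − 1(68.36) − 2(12.68) = 261.3
  D: 0 + 2(68.36) = 136.7
  A: 0 + 2(12.68) = 25.36
Total out = 423.4 mol; y_D = 136.7 / 423.4 = 0.3229.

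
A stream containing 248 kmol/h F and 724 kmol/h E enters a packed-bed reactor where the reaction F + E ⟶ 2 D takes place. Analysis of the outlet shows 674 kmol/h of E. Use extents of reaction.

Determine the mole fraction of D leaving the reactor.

0.103

For E: n = n₀ − 1ξ → 674 = 724 − 1ξ, giving ξ = 50 kmol/h.
Outlet amounts (n = n₀ + ν ξ):
  F: 248 − 1(50) = 198
  E: 724 − 1(50) = 674
  D: 0 + 2(50) = 100
Total out = 972 kmol/h; y_D = 100 / 972 = 0.1029.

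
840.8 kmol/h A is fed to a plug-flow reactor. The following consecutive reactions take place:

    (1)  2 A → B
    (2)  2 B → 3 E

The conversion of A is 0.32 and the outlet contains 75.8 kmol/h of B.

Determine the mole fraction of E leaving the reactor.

0.12

Conversion of A: A consumed = 2ξ₁ = 0.32 × 840.8 → ξ₁ = 134.5 kmol/h.
B balance: n_B = 0 + 1ξ₁ − 2ξ₂ = 75.8 → ξ₂ = (1·134.5 − 75.8)/2 = 29.36 kmol/h.
Outlet amounts (n = n₀ + Σ ν·ξ):
  A: 840.8 − 2(134.5) = 571.7
  B: 0 + 1(134.5) − 2(29.36) = 75.8
  E: 0 + 3(29.36) = 88.09
Total out = 735.6 kmol/h; y_E = 88.09 / 735.6 = 0.1197.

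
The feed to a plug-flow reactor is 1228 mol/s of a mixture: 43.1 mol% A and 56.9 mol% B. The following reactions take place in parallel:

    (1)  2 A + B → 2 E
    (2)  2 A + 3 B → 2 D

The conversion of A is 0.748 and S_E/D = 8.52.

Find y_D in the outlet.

Conversion of A: A consumed = 0.748 × 529.3 = 395.9 mol/s = 2ξ₁ + 2ξ₂.
Selectivity: 2ξ₁ / (2ξ₂) = 8.52 → ξ₁ = 8.52 ξ₂.
Substitute: (2·8.52 + 2) ξ₂ = 395.9 → ξ₂ = 20.79 mol/s, ξ₁ = 177.2 mol/s.
Outlet amounts (n = n₀ + Σ ν·ξ):
  A: 529.3 − 2(177.2) − 2(20.79) = 133.4
  B: 698.7 − 1(177.2) − 3(20.79) = 459.2
  E: 0 + 2(177.2) = 354.3
  D: 0 + 2(20.79) = 41.59
Total out = 988.5 mol/s; y_D = 41.59 / 988.5 = 0.04207.

0.0421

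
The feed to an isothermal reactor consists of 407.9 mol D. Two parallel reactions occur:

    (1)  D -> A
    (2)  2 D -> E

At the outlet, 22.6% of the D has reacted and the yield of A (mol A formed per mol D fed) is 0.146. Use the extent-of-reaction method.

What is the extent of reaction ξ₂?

Yield of A: 1ξ₁ / 407.9 = 0.146 → ξ₁ = 59.55 mol.
Conversion of D: 1ξ₁ + 2ξ₂ = 0.226 × 407.9 = 92.19 → ξ₂ = 16.32 mol.
Outlet amounts (n = n₀ + Σ ν·ξ):
  D: 407.9 − 1(59.55) − 2(16.32) = 315.7
  A: 0 + 1(59.55) = 59.55
  E: 0 + 1(16.32) = 16.32

ξ₂ = 16.3 mol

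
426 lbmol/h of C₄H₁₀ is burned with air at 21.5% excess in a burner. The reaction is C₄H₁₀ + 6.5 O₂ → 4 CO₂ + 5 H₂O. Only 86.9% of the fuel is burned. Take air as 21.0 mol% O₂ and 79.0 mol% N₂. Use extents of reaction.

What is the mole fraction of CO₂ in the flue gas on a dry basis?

0.0977

Stoichiometric O₂ = 6.5 × 426 = 2769 lbmol/h; O₂ fed = 2769 × 1.215 = 3364 lbmol/h.
N₂ fed = 3364 × 79/21 = 12660 lbmol/h.
Fuel reacted = 0.869 × 426 → ξ = 370.2 lbmol/h.
Outlet (n = n₀ + ν ξ):
  C₄H₁₀: 426 − 1(370.2) = 55.81
  O₂: 3364 − 6.5(370.2) = 958.1
  N₂: 12660 (inert)
  CO₂: 0 + 4(370.2) = 1481
  H₂O: 0 + 5(370.2) = 1851
Dry total = 15150 lbmol/h; y_CO₂ (dry) = 1481 / 15150 = 0.09773.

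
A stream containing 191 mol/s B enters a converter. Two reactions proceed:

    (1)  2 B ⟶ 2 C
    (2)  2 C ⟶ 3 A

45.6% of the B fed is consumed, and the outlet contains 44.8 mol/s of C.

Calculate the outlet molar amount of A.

Conversion of B: B consumed = 2ξ₁ = 0.456 × 191 → ξ₁ = 43.55 mol/s.
C balance: n_C = 0 + 2ξ₁ − 2ξ₂ = 44.8 → ξ₂ = (2·43.55 − 44.8)/2 = 21.15 mol/s.
Outlet amounts (n = n₀ + Σ ν·ξ):
  B: 191 − 2(43.55) = 103.9
  C: 0 + 2(43.55) − 2(21.15) = 44.8
  A: 0 + 3(21.15) = 63.44

63.4 mol/s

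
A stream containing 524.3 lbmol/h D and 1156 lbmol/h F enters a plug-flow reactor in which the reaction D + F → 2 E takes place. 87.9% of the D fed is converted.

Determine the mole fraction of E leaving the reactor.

0.549

D reacted = 0.879 × 524.3 = 460.9 lbmol/h; ν_D = −1, so ξ = 460.9/1 = 460.9 lbmol/h.
Outlet amounts (n = n₀ + ν ξ):
  D: 524.3 − 1(460.9) = 63.44
  F: 1156 − 1(460.9) = 695.1
  E: 0 + 2(460.9) = 921.7
Total out = 1680 lbmol/h; y_E = 921.7 / 1680 = 0.5485.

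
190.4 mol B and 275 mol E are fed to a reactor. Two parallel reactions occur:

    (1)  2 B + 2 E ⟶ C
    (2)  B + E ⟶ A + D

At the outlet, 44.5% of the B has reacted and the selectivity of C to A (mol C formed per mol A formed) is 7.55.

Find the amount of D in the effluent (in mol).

5.26 mol

Conversion of B: B consumed = 0.445 × 190.4 = 84.73 mol = 2ξ₁ + 1ξ₂.
Selectivity: 1ξ₁ / (1ξ₂) = 7.55 → ξ₁ = 7.55 ξ₂.
Substitute: (2·7.55 + 1) ξ₂ = 84.73 → ξ₂ = 5.263 mol, ξ₁ = 39.73 mol.
Outlet amounts (n = n₀ + Σ ν·ξ):
  B: 190.4 − 2(39.73) − 1(5.263) = 105.7
  E: 275 − 2(39.73) − 1(5.263) = 190.3
  C: 0 + 1(39.73) = 39.73
  A: 0 + 1(5.263) = 5.263
  D: 0 + 1(5.263) = 5.263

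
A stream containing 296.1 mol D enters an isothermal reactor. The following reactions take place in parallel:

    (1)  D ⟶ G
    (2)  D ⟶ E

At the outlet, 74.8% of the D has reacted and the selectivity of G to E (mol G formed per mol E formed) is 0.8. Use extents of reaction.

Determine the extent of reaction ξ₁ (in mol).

ξ₁ = 98.4 mol

Conversion of D: D consumed = 0.748 × 296.1 = 221.5 mol = 1ξ₁ + 1ξ₂.
Selectivity: 1ξ₁ / (1ξ₂) = 0.8 → ξ₁ = 0.8 ξ₂.
Substitute: (1·0.8 + 1) ξ₂ = 221.5 → ξ₂ = 123 mol, ξ₁ = 98.44 mol.
Outlet amounts (n = n₀ + Σ ν·ξ):
  D: 296.1 − 1(98.44) − 1(123) = 74.62
  G: 0 + 1(98.44) = 98.44
  E: 0 + 1(123) = 123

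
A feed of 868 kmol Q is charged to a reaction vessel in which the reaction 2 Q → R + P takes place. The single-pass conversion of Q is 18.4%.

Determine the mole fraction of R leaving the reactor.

0.092

Q reacted = 0.184 × 868 = 159.7 kmol; ν_Q = −2, so ξ = 159.7/2 = 79.86 kmol.
Outlet amounts (n = n₀ + ν ξ):
  Q: 868 − 2(79.86) = 708.3
  R: 0 + 1(79.86) = 79.86
  P: 0 + 1(79.86) = 79.86
Total out = 868 kmol; y_R = 79.86 / 868 = 0.092.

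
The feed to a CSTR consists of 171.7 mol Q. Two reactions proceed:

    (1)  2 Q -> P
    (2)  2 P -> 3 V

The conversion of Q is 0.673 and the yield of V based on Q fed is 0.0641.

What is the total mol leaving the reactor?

118 mol

Conversion of Q: Q consumed = 2ξ₁ = 0.673 × 171.7 → ξ₁ = 57.78 mol.
Yield of V: 3ξ₂ / 171.7 = 0.0641 → ξ₂ = 3.669 mol.
Outlet amounts (n = n₀ + Σ ν·ξ):
  Q: 171.7 − 2(57.78) = 56.15
  P: 0 + 1(57.78) − 2(3.669) = 50.44
  V: 0 + 3(3.669) = 11.01
Total out = 56.15 + 50.44 + 11.01 = 117.6 mol.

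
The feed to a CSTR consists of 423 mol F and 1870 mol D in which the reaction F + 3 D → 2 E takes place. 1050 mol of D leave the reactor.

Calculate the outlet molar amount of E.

547 mol

For D: n = n₀ − 3ξ → 1050 = 1870 − 3ξ, giving ξ = 273.3 mol.
Outlet amounts (n = n₀ + ν ξ):
  F: 423 − 1(273.3) = 149.7
  D: 1870 − 3(273.3) = 1050
  E: 0 + 2(273.3) = 546.7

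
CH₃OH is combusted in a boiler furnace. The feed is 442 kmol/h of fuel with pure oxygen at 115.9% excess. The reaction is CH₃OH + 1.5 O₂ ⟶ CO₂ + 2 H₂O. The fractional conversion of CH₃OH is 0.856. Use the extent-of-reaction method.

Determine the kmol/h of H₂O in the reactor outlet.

757 kmol/h

Stoichiometric O₂ = 1.5 × 442 = 663 kmol/h; O₂ fed = 663 × 2.159 = 1431 kmol/h.
Fuel reacted = 0.856 × 442 → ξ = 378.4 kmol/h.
Outlet (n = n₀ + ν ξ):
  CH₃OH: 442 − 1(378.4) = 63.65
  O₂: 1431 − 1.5(378.4) = 863.9
  CO₂: 0 + 1(378.4) = 378.4
  H₂O: 0 + 2(378.4) = 756.7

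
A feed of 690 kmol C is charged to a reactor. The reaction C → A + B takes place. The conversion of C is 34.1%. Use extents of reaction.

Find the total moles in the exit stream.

C reacted = 0.341 × 690 = 235.3 kmol; ν_C = −1, so ξ = 235.3/1 = 235.3 kmol.
Outlet amounts (n = n₀ + ν ξ):
  C: 690 − 1(235.3) = 454.7
  A: 0 + 1(235.3) = 235.3
  B: 0 + 1(235.3) = 235.3
Total out = 454.7 + 235.3 + 235.3 = 925.3 kmol.

925 kmol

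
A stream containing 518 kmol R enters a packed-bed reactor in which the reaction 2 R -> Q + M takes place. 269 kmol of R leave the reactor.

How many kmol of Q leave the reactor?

For R: n = n₀ − 2ξ → 269 = 518 − 2ξ, giving ξ = 124.5 kmol.
Outlet amounts (n = n₀ + ν ξ):
  R: 518 − 2(124.5) = 269
  Q: 0 + 1(124.5) = 124.5
  M: 0 + 1(124.5) = 124.5

124 kmol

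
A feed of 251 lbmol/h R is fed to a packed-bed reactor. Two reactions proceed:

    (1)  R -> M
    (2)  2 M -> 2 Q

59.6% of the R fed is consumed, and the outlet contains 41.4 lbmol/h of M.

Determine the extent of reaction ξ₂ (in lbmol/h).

ξ₂ = 54.1 lbmol/h

Conversion of R: R consumed = 1ξ₁ = 0.596 × 251 → ξ₁ = 149.6 lbmol/h.
M balance: n_M = 0 + 1ξ₁ − 2ξ₂ = 41.4 → ξ₂ = (1·149.6 − 41.4)/2 = 54.1 lbmol/h.
Outlet amounts (n = n₀ + Σ ν·ξ):
  R: 251 − 1(149.6) = 101.4
  M: 0 + 1(149.6) − 2(54.1) = 41.4
  Q: 0 + 2(54.1) = 108.2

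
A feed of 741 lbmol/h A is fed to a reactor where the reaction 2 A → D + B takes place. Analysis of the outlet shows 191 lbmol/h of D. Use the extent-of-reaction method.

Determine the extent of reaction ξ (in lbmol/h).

ξ = 191 lbmol/h

For D: n = n₀ + 1ξ → 191 = 0 + 1ξ, giving ξ = 191 lbmol/h.
Outlet amounts (n = n₀ + ν ξ):
  A: 741 − 2(191) = 359
  D: 0 + 1(191) = 191
  B: 0 + 1(191) = 191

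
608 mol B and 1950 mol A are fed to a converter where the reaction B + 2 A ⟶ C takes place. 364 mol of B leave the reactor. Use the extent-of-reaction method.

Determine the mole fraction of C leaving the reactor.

0.118

For B: n = n₀ − 1ξ → 364 = 608 − 1ξ, giving ξ = 244 mol.
Outlet amounts (n = n₀ + ν ξ):
  B: 608 − 1(244) = 364
  A: 1950 − 2(244) = 1462
  C: 0 + 1(244) = 244
Total out = 2070 mol; y_C = 244 / 2070 = 0.1179.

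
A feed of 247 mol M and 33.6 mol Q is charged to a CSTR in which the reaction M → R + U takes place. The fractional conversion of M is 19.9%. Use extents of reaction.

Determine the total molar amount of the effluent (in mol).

330 mol

M reacted = 0.199 × 247 = 49.15 mol; ν_M = −1, so ξ = 49.15/1 = 49.15 mol.
Outlet amounts (n = n₀ + ν ξ):
  M: 247 − 1(49.15) = 197.8
  R: 0 + 1(49.15) = 49.15
  U: 0 + 1(49.15) = 49.15
  Q: 33.6 (inert)
Total out = 197.8 + 49.15 + 49.15 + 33.6 = 329.8 mol.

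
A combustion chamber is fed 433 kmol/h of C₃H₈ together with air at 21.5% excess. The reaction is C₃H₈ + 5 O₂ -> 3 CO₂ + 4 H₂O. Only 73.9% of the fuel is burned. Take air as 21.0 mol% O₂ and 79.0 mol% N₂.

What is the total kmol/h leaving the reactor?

13300 kmol/h

Stoichiometric O₂ = 5 × 433 = 2165 kmol/h; O₂ fed = 2165 × 1.215 = 2630 kmol/h.
N₂ fed = 2630 × 79/21 = 9896 kmol/h.
Fuel reacted = 0.739 × 433 → ξ = 320 kmol/h.
Outlet (n = n₀ + ν ξ):
  C₃H₈: 433 − 1(320) = 113
  O₂: 2630 − 5(320) = 1031
  N₂: 9896 (inert)
  CO₂: 0 + 3(320) = 960
  H₂O: 0 + 4(320) = 1280
Total out = 113 + 1031 + 9896 + 960 + 1280 = 13280 kmol/h.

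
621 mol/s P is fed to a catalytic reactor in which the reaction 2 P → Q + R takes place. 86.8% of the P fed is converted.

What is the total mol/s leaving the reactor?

P reacted = 0.868 × 621 = 539 mol/s; ν_P = −2, so ξ = 539/2 = 269.5 mol/s.
Outlet amounts (n = n₀ + ν ξ):
  P: 621 − 2(269.5) = 81.97
  Q: 0 + 1(269.5) = 269.5
  R: 0 + 1(269.5) = 269.5
Total out = 81.97 + 269.5 + 269.5 = 621 mol/s.

621 mol/s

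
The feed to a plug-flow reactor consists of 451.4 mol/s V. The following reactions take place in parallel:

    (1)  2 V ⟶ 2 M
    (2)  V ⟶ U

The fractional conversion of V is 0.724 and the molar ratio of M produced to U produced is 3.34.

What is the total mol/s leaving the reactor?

Conversion of V: V consumed = 0.724 × 451.4 = 326.8 mol/s = 2ξ₁ + 1ξ₂.
Selectivity: 2ξ₁ / (1ξ₂) = 3.34 → ξ₁ = 1.67 ξ₂.
Substitute: (2·1.67 + 1) ξ₂ = 326.8 → ξ₂ = 75.3 mol/s, ξ₁ = 125.8 mol/s.
Outlet amounts (n = n₀ + Σ ν·ξ):
  V: 451.4 − 2(125.8) − 1(75.3) = 124.6
  M: 0 + 2(125.8) = 251.5
  U: 0 + 1(75.3) = 75.3
Total out = 124.6 + 251.5 + 75.3 = 451.4 mol/s.

451 mol/s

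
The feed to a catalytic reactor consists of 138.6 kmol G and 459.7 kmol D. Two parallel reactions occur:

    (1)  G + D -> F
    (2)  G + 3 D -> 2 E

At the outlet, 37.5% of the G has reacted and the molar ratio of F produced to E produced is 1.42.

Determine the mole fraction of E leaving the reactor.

0.0508

Conversion of G: G consumed = 0.375 × 138.6 = 51.97 kmol = 1ξ₁ + 1ξ₂.
Selectivity: 1ξ₁ / (2ξ₂) = 1.42 → ξ₁ = 2.84 ξ₂.
Substitute: (1·2.84 + 1) ξ₂ = 51.97 → ξ₂ = 13.54 kmol, ξ₁ = 38.44 kmol.
Outlet amounts (n = n₀ + Σ ν·ξ):
  G: 138.6 − 1(38.44) − 1(13.54) = 86.62
  D: 459.7 − 1(38.44) − 3(13.54) = 380.7
  F: 0 + 1(38.44) = 38.44
  E: 0 + 2(13.54) = 27.07
Total out = 532.8 kmol; y_E = 27.07 / 532.8 = 0.05081.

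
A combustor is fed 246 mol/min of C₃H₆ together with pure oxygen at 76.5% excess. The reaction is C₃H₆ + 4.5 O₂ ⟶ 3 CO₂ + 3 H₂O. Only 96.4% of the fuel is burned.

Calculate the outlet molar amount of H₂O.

Stoichiometric O₂ = 4.5 × 246 = 1107 mol/min; O₂ fed = 1107 × 1.765 = 1954 mol/min.
Fuel reacted = 0.964 × 246 → ξ = 237.1 mol/min.
Outlet (n = n₀ + ν ξ):
  C₃H₆: 246 − 1(237.1) = 8.856
  O₂: 1954 − 4.5(237.1) = 886.7
  CO₂: 0 + 3(237.1) = 711.4
  H₂O: 0 + 3(237.1) = 711.4

711 mol/min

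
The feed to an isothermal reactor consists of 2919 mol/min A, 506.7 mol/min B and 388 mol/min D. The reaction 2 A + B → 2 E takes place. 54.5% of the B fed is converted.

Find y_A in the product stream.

0.669

B reacted = 0.545 × 506.7 = 276.2 mol/min; ν_B = −1, so ξ = 276.2/1 = 276.2 mol/min.
Outlet amounts (n = n₀ + ν ξ):
  A: 2919 − 2(276.2) = 2367
  B: 506.7 − 1(276.2) = 230.5
  E: 0 + 2(276.2) = 552.3
  D: 388 (inert)
Total out = 3538 mol/min; y_A = 2367 / 3538 = 0.669.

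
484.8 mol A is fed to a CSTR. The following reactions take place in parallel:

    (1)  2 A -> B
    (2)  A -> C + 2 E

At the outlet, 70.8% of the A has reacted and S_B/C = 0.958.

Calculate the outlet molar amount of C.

118 mol

Conversion of A: A consumed = 0.708 × 484.8 = 343.2 mol = 2ξ₁ + 1ξ₂.
Selectivity: 1ξ₁ / (1ξ₂) = 0.958 → ξ₁ = 0.958 ξ₂.
Substitute: (2·0.958 + 1) ξ₂ = 343.2 → ξ₂ = 117.7 mol, ξ₁ = 112.8 mol.
Outlet amounts (n = n₀ + Σ ν·ξ):
  A: 484.8 − 2(112.8) − 1(117.7) = 141.6
  B: 0 + 1(112.8) = 112.8
  C: 0 + 1(117.7) = 117.7
  E: 0 + 2(117.7) = 235.4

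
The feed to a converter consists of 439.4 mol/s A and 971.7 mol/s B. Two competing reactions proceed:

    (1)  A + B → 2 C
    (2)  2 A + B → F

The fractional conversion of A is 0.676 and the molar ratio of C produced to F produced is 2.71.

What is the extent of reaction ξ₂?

Conversion of A: A consumed = 0.676 × 439.4 = 297 mol/s = 1ξ₁ + 2ξ₂.
Selectivity: 2ξ₁ / (1ξ₂) = 2.71 → ξ₁ = 1.355 ξ₂.
Substitute: (1·1.355 + 2) ξ₂ = 297 → ξ₂ = 88.53 mol/s, ξ₁ = 120 mol/s.
Outlet amounts (n = n₀ + Σ ν·ξ):
  A: 439.4 − 1(120) − 2(88.53) = 142.4
  B: 971.7 − 1(120) − 1(88.53) = 763.2
  C: 0 + 2(120) = 239.9
  F: 0 + 1(88.53) = 88.53

ξ₂ = 88.5 mol/s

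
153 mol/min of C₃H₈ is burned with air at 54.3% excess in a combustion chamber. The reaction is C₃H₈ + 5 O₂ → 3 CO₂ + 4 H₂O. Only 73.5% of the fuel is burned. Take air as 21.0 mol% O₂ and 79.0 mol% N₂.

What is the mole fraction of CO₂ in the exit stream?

0.0573

Stoichiometric O₂ = 5 × 153 = 765 mol/min; O₂ fed = 765 × 1.543 = 1180 mol/min.
N₂ fed = 1180 × 79/21 = 4441 mol/min.
Fuel reacted = 0.735 × 153 → ξ = 112.5 mol/min.
Outlet (n = n₀ + ν ξ):
  C₃H₈: 153 − 1(112.5) = 40.55
  O₂: 1180 − 5(112.5) = 618.1
  N₂: 4441 (inert)
  CO₂: 0 + 3(112.5) = 337.4
  H₂O: 0 + 4(112.5) = 449.8
Total out = 5886 mol/min; y_CO₂ = 337.4 / 5886 = 0.05731.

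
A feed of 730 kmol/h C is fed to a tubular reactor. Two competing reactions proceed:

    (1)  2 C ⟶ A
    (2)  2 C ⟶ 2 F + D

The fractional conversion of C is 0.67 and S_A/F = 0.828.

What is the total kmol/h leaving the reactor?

Conversion of C: C consumed = 0.67 × 730 = 489.1 kmol/h = 2ξ₁ + 2ξ₂.
Selectivity: 1ξ₁ / (2ξ₂) = 0.828 → ξ₁ = 1.656 ξ₂.
Substitute: (2·1.656 + 2) ξ₂ = 489.1 → ξ₂ = 92.07 kmol/h, ξ₁ = 152.5 kmol/h.
Outlet amounts (n = n₀ + Σ ν·ξ):
  C: 730 − 2(152.5) − 2(92.07) = 240.9
  A: 0 + 1(152.5) = 152.5
  F: 0 + 2(92.07) = 184.1
  D: 0 + 1(92.07) = 92.07
Total out = 240.9 + 152.5 + 184.1 + 92.07 = 669.6 kmol/h.

670 kmol/h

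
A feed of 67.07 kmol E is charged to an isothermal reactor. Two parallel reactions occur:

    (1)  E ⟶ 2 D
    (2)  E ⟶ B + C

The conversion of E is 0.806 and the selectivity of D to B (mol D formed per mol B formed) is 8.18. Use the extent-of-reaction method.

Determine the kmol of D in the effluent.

86.9 kmol

Conversion of E: E consumed = 0.806 × 67.07 = 54.06 kmol = 1ξ₁ + 1ξ₂.
Selectivity: 2ξ₁ / (1ξ₂) = 8.18 → ξ₁ = 4.09 ξ₂.
Substitute: (1·4.09 + 1) ξ₂ = 54.06 → ξ₂ = 10.62 kmol, ξ₁ = 43.44 kmol.
Outlet amounts (n = n₀ + Σ ν·ξ):
  E: 67.07 − 1(43.44) − 1(10.62) = 13.01
  D: 0 + 2(43.44) = 86.88
  B: 0 + 1(10.62) = 10.62
  C: 0 + 1(10.62) = 10.62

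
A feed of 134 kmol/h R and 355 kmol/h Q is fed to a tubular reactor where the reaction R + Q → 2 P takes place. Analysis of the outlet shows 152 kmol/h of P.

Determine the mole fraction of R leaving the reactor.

For P: n = n₀ + 2ξ → 152 = 0 + 2ξ, giving ξ = 76 kmol/h.
Outlet amounts (n = n₀ + ν ξ):
  R: 134 − 1(76) = 58
  Q: 355 − 1(76) = 279
  P: 0 + 2(76) = 152
Total out = 489 kmol/h; y_R = 58 / 489 = 0.1186.

0.119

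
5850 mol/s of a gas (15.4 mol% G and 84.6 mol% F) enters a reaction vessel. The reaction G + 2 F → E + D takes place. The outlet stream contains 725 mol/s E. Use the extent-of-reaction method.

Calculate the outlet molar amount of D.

725 mol/s

For E: n = n₀ + 1ξ → 725 = 0 + 1ξ, giving ξ = 725 mol/s.
Outlet amounts (n = n₀ + ν ξ):
  G: 900.9 − 1(725) = 175.9
  F: 4949 − 2(725) = 3499
  E: 0 + 1(725) = 725
  D: 0 + 1(725) = 725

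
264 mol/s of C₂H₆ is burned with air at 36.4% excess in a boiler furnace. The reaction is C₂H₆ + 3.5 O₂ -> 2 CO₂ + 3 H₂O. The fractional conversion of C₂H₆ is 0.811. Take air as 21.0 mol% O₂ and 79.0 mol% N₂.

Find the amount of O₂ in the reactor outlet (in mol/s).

511 mol/s

Stoichiometric O₂ = 3.5 × 264 = 924 mol/s; O₂ fed = 924 × 1.364 = 1260 mol/s.
N₂ fed = 1260 × 79/21 = 4741 mol/s.
Fuel reacted = 0.811 × 264 → ξ = 214.1 mol/s.
Outlet (n = n₀ + ν ξ):
  C₂H₆: 264 − 1(214.1) = 49.9
  O₂: 1260 − 3.5(214.1) = 511
  N₂: 4741 (inert)
  CO₂: 0 + 2(214.1) = 428.2
  H₂O: 0 + 3(214.1) = 642.3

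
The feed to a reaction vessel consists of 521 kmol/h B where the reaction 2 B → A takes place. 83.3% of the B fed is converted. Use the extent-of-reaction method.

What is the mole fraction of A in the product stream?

B reacted = 0.833 × 521 = 434 kmol/h; ν_B = −2, so ξ = 434/2 = 217 kmol/h.
Outlet amounts (n = n₀ + ν ξ):
  B: 521 − 2(217) = 87.01
  A: 0 + 1(217) = 217
Total out = 304 kmol/h; y_A = 217 / 304 = 0.7138.

0.714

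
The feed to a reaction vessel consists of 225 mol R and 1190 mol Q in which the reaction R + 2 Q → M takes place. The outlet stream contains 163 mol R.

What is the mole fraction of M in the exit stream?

0.048

For R: n = n₀ − 1ξ → 163 = 225 − 1ξ, giving ξ = 62 mol.
Outlet amounts (n = n₀ + ν ξ):
  R: 225 − 1(62) = 163
  Q: 1190 − 2(62) = 1066
  M: 0 + 1(62) = 62
Total out = 1291 mol; y_M = 62 / 1291 = 0.04802.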